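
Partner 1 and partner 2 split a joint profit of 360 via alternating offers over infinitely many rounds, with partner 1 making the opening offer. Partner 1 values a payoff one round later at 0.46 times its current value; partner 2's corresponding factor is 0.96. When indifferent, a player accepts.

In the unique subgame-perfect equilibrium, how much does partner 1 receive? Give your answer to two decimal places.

25.79

In a stationary SPE each proposer offers the other exactly their discounted continuation value.
If partner 1 keeps x when proposing and partner 2 keeps y when proposing, then x = 360 − 0.96y and y = 360 − 0.46x.
Solving: x = 360(1 − 0.96) / (1 − 0.46·0.96) = 14.4 / 0.5584 ≈ 25.7880.
Partner 2 gets 360 − 25.7880 ≈ 334.2120.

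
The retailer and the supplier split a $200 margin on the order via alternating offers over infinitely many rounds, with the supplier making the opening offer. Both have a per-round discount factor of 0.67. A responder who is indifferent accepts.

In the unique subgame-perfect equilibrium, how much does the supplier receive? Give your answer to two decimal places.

119.76

In a stationary SPE each proposer offers the other exactly their discounted continuation value.
If the supplier keeps x when proposing and the retailer keeps y when proposing, then x = 200 − 0.67y and y = 200 − 0.67x.
Solving: x = 200(1 − 0.67) / (1 − 0.67·0.67) = 66 / 0.5511 ≈ 119.7605.
The retailer gets 200 − 119.7605 ≈ 80.2395.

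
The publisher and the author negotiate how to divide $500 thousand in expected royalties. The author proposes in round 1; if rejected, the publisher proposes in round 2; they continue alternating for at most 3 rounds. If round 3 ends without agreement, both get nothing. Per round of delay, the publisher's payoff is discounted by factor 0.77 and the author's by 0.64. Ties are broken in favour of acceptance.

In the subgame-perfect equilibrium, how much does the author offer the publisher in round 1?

138.6

Solve by backward induction from round 3.
Round 3 (the author proposes): rejection yields 0 for the publisher; the author offers 0 and keeps 500.
Round 2 (the publisher proposes): the author can get 500 next round, worth 0.64 × 500 = 320 now. The publisher offers 320 and keeps 500 − 320 = 180.
Round 1 (the author proposes): the publisher can get 180 next round, worth 0.77 × 180 = 138.6 now. The author offers 138.6 and keeps 500 − 138.6 = 361.4.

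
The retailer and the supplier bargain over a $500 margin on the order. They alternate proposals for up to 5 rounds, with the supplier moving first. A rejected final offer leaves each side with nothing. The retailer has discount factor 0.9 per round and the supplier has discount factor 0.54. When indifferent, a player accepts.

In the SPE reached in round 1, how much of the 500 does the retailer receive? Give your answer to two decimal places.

307.60

Round 5 (the supplier proposes): rejection yields 0 for the retailer; the supplier offers 0 and keeps 500.
Round 4 (the retailer proposes): the supplier can get 500 next round, worth 0.54 × 500 = 270 now; the retailer offers that and keeps 230.
Round 3 (the supplier proposes): the retailer can get 230 next round, worth 0.9 × 230 = 207 now; the supplier offers that and keeps 293.
Round 2 (the retailer proposes): the supplier can get 293 next round, worth 0.54 × 293 = 158.22 now, so the retailer offers 158.22, keeping 341.78.
Round 1 (the supplier proposes): the retailer can get 341.78 next round, worth 0.9 × 341.78 = 307.602 now, so the supplier offers 307.602, keeping 192.398.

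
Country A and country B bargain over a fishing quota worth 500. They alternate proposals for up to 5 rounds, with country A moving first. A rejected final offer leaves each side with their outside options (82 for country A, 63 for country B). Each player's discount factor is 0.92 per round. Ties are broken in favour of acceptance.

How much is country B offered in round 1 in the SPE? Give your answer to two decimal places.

113.08

Work backward from the last round.
Round 5 (country A proposes): country B gets 63 if talks fail, so country A offers 63 and keeps 437.
Round 4 (country B proposes): country A can get 437 next round, worth 0.92 × 437 = 402.04 now; country B offers that and keeps 97.96.
Round 3 (country A proposes): country B can get 97.96 next round, worth 0.92 × 97.96 = 90.1232 now, so country A offers 90.1232, keeping 409.8768.
Round 2 (country B proposes): country A can get 409.8768 next round, worth 0.92 × 409.8768 = 377.086656 now, so country B offers 377.086656, keeping 122.913344.
Round 1 (country A proposes): country B can get 122.913344 next round, worth 0.92 × 122.913344 = 113.08027648 now. Country A offers 113.08027648 and keeps 500 − 113.08027648 = 386.91972352.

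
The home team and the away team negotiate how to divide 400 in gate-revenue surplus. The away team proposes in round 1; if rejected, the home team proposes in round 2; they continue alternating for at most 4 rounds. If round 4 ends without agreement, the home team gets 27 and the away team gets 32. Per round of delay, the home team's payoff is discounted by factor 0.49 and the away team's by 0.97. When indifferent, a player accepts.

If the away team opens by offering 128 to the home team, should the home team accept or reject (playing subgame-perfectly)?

Work out the home team's continuation value if the offer is rejected.
Round 4 (the home team proposes): the away team gets 32 if talks fail, so the home team offers 32 and keeps 368.
Round 3 (the away team proposes): the home team can get 368 next round, worth 0.49 × 368 = 180.32 now. The away team offers 180.32 and keeps 400 − 180.32 = 219.68.
Round 2 (the home team proposes): the away team can get 219.68 next round, worth 0.97 × 219.68 = 213.0896 now. The home team offers 213.0896 and keeps 400 − 213.0896 = 186.9104.
So by rejecting in round 1, the home team gets 186.9104 next round, worth 0.49 × 186.9104 = 91.586096 now.
Offer 128 ≥ 91.586096, so the home team accepts.

Accept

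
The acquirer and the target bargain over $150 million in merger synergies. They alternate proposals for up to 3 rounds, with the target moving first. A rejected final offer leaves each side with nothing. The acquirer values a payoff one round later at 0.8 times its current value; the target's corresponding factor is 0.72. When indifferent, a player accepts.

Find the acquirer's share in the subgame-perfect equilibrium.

Solve by backward induction from round 3.
Round 3 (the target proposes): the acquirer will accept anything ≥ 0, so the target offers 0 and keeps 150.
Round 2 (the acquirer proposes): the target can get 150 next round, worth 0.72 × 150 = 108 now. The acquirer offers 108 and keeps 150 − 108 = 42.
Round 1 (the target proposes): the acquirer can get 42 next round, worth 0.8 × 42 = 33.6 now, so the target offers 33.6, keeping 116.4.

33.6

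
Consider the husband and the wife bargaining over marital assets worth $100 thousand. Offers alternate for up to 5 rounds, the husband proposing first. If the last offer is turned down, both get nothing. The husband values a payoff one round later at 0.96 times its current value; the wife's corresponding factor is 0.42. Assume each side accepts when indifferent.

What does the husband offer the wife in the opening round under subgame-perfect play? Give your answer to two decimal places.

2.36

Solve by backward induction from round 5.
Round 5 (the husband proposes): rejection yields 0 for the wife; the husband offers 0 and keeps 100.
Round 4 (the wife proposes): the husband can get 100 next round, worth 0.96 × 100 = 96 now; the wife offers that and keeps 4.
Round 3 (the husband proposes): the wife can get 4 next round, worth 0.42 × 4 = 1.68 now. The husband offers 1.68 and keeps 100 − 1.68 = 98.32.
Round 2 (the wife proposes): the husband can get 98.32 next round, worth 0.96 × 98.32 = 94.3872 now, so the wife offers 94.3872, keeping 5.6128.
Round 1 (the husband proposes): the wife can get 5.6128 next round, worth 0.42 × 5.6128 = 2.357376 now; the husband offers that and keeps 97.642624.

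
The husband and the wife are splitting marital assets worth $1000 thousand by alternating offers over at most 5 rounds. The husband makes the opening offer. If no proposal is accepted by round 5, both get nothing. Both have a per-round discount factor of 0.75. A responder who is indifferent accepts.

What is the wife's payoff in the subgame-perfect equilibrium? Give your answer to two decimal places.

Solve by backward induction from round 5.
Round 5 (the husband proposes): rejection yields 0 for the wife; the husband offers 0 and keeps 1000.
Round 4 (the wife proposes): the husband can get 1000 next round, worth 0.75 × 1000 = 750 now; the wife offers that and keeps 250.
Round 3 (the husband proposes): the wife can get 250 next round, worth 0.75 × 250 = 187.5 now, so the husband offers 187.5, keeping 812.5.
Round 2 (the wife proposes): the husband can get 812.5 next round, worth 0.75 × 812.5 = 609.375 now; the wife offers that and keeps 390.625.
Round 1 (the husband proposes): the wife can get 390.625 next round, worth 0.75 × 390.625 = 292.96875 now, so the husband offers 292.96875, keeping 707.03125.

292.97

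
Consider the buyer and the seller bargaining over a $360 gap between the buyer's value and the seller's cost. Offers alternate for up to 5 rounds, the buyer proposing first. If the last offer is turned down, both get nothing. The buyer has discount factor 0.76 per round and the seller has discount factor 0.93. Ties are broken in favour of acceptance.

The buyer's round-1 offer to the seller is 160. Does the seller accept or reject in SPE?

Accept

Work out the seller's continuation value if the offer is rejected.
Round 5 (the buyer proposes): the seller will accept anything ≥ 0, so the buyer offers 0 and keeps 360.
Round 4 (the seller proposes): the buyer can get 360 next round, worth 0.76 × 360 = 273.6 now, so the seller offers 273.6, keeping 86.4.
Round 3 (the buyer proposes): the seller can get 86.4 next round, worth 0.93 × 86.4 = 80.352 now, so the buyer offers 80.352, keeping 279.648.
Round 2 (the seller proposes): the buyer can get 279.648 next round, worth 0.76 × 279.648 = 212.53248 now, so the seller offers 212.53248, keeping 147.46752.
So by rejecting in round 1, the seller gets 147.46752 next round, worth 0.93 × 147.46752 = 137.1447936 now.
Offer 160 ≥ 137.1447936, so the seller accepts.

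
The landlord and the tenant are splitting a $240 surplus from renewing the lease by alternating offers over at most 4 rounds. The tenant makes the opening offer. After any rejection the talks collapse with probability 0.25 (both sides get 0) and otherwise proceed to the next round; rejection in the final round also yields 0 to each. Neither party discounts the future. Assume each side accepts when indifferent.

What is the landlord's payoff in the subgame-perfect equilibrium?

146.25

Round 4 (the landlord proposes): the tenant will accept anything ≥ 0, so the landlord offers 0 and keeps 240.
Round 3 (the tenant proposes): rejecting gives the landlord an expected 0.75 × 240 = 180; the tenant offers that and keeps 60.
Round 2 (the landlord proposes): rejecting gives the tenant an expected 0.75 × 60 = 45, so the landlord offers 45, keeping 195.
Round 1 (the tenant proposes): rejecting gives the landlord an expected 0.75 × 195 = 146.25; the tenant offers that and keeps 93.75.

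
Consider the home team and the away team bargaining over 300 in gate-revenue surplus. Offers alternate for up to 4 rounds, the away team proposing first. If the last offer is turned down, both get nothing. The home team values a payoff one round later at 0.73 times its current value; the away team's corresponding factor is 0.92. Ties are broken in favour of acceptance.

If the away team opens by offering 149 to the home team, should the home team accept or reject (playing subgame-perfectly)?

Reject

Round 4 (the home team proposes): the away team will accept anything ≥ 0, so the home team offers 0 and keeps 300.
Round 3 (the away team proposes): the home team can get 300 next round, worth 0.73 × 300 = 219 now. The away team offers 219 and keeps 300 − 219 = 81.
Round 2 (the home team proposes): the away team can get 81 next round, worth 0.92 × 81 = 74.52 now; the home team offers that and keeps 225.48.
So by rejecting in round 1, the home team gets 225.48 next round, worth 0.73 × 225.48 = 164.6004 now.
Offer 149 < 164.6004, so the home team rejects.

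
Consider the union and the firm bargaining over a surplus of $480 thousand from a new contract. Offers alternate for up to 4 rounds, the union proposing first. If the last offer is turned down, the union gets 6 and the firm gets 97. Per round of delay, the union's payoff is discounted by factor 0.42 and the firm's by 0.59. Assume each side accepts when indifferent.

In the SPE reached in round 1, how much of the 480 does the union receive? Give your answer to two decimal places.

Round 4 (the firm proposes): the union gets 6 if talks fail, so the firm offers 6 and keeps 474.
Round 3 (the union proposes): the firm can get 474 next round, worth 0.59 × 474 = 279.66 now; the union offers that and keeps 200.34.
Round 2 (the firm proposes): the union can get 200.34 next round, worth 0.42 × 200.34 = 84.1428 now, so the firm offers 84.1428, keeping 395.8572.
Round 1 (the union proposes): the firm can get 395.8572 next round, worth 0.59 × 395.8572 = 233.555748 now. The union offers 233.555748 and keeps 480 − 233.555748 = 246.444252.

246.44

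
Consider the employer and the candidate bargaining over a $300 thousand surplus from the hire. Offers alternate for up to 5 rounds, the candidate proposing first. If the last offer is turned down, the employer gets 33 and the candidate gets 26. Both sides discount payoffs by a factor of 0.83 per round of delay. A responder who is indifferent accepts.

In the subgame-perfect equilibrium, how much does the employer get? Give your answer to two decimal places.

87.15

Solve by backward induction from round 5.
Round 5 (the candidate proposes): the employer gets 33 if talks fail, so the candidate offers 33 and keeps 267.
Round 4 (the employer proposes): the candidate can get 267 next round, worth 0.83 × 267 = 221.61 now. The employer offers 221.61 and keeps 300 − 221.61 = 78.39.
Round 3 (the candidate proposes): the employer can get 78.39 next round, worth 0.83 × 78.39 = 65.0637 now. The candidate offers 65.0637 and keeps 300 − 65.0637 = 234.9363.
Round 2 (the employer proposes): the candidate can get 234.9363 next round, worth 0.83 × 234.9363 = 194.997129 now; the employer offers that and keeps 105.002871.
Round 1 (the candidate proposes): the employer can get 105.002871 next round, worth 0.83 × 105.002871 = 87.15238293 now; the candidate offers that and keeps 212.84761707.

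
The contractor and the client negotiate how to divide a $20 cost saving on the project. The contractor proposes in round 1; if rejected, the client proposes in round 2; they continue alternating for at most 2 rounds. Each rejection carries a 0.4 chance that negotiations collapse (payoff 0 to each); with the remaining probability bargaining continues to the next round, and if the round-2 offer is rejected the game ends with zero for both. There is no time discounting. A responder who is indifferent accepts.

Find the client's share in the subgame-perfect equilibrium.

12

Round 2 (the client proposes): rejection yields 0 for the contractor; the client offers 0 and keeps 20.
Round 1 (the contractor proposes): rejecting gives the client an expected 0.6 × 20 = 12, so the contractor offers 12, keeping 8.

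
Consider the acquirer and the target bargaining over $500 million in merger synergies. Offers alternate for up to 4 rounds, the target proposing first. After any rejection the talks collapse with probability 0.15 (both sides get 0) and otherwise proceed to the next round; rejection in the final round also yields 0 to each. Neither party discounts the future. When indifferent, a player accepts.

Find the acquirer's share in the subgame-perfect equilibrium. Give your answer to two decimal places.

370.81

Round 4 (the acquirer proposes): the target will accept anything ≥ 0, so the acquirer offers 0 and keeps 500.
Round 3 (the target proposes): rejecting gives the acquirer an expected 0.85 × 500 = 425; the target offers that and keeps 75.
Round 2 (the acquirer proposes): rejecting gives the target an expected 0.85 × 75 = 63.75, so the acquirer offers 63.75, keeping 436.25.
Round 1 (the target proposes): rejecting gives the acquirer an expected 0.85 × 436.25 = 370.8125; the target offers that and keeps 129.1875.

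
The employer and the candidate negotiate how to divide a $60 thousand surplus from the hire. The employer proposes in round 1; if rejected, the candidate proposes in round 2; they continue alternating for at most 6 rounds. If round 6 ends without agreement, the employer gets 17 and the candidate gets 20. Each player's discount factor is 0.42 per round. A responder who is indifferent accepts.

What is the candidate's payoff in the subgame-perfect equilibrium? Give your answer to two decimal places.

17.76

Round 6 (the candidate proposes): the employer gets 17 if talks fail, so the candidate offers 17 and keeps 43.
Round 5 (the employer proposes): the candidate can get 43 next round, worth 0.42 × 43 = 18.06 now. The employer offers 18.06 and keeps 60 − 18.06 = 41.94.
Round 4 (the candidate proposes): the employer can get 41.94 next round, worth 0.42 × 41.94 = 17.6148 now, so the candidate offers 17.6148, keeping 42.3852.
Round 3 (the employer proposes): the candidate can get 42.3852 next round, worth 0.42 × 42.3852 = 17.801784 now, so the employer offers 17.801784, keeping 42.198216.
Round 2 (the candidate proposes): the employer can get 42.198216 next round, worth 0.42 × 42.198216 = 17.72325072 now. The candidate offers 17.72325072 and keeps 60 − 17.72325072 = 42.27674928.
Round 1 (the employer proposes): the candidate can get 42.27674928 next round, worth 0.42 × 42.27674928 = 17.7562346976 now. The employer offers 17.7562346976 and keeps 60 − 17.7562346976 = 42.2437653024.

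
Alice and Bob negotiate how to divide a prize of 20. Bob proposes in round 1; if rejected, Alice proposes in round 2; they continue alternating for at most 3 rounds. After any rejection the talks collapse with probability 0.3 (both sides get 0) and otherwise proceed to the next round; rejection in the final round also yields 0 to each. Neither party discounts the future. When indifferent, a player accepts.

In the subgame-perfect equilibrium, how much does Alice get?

4.2

Round 3 (Bob proposes): rejection yields 0 for Alice; Bob offers 0 and keeps 20.
Round 2 (Alice proposes): rejecting gives Bob an expected 0.7 × 20 = 14. Alice offers 14 and keeps 20 − 14 = 6.
Round 1 (Bob proposes): rejecting gives Alice an expected 0.7 × 6 = 4.2. Bob offers 4.2 and keeps 20 − 4.2 = 15.8.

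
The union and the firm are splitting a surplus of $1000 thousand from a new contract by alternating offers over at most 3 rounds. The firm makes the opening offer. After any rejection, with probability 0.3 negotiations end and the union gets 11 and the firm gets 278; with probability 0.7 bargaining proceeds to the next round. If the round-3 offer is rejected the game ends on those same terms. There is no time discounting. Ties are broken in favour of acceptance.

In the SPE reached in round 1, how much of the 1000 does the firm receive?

839.69

Round 3 (the firm proposes): the union gets 11 if talks fail, so the firm offers 11 and keeps 989.
Round 2 (the union proposes): rejecting gives the firm an expected 0.7 × 989 + 0.3 × 278 = 775.7, so the union offers 775.7, keeping 224.3.
Round 1 (the firm proposes): rejecting gives the union an expected 0.7 × 224.3 + 0.3 × 11 = 160.31. The firm offers 160.31 and keeps 1000 − 160.31 = 839.69.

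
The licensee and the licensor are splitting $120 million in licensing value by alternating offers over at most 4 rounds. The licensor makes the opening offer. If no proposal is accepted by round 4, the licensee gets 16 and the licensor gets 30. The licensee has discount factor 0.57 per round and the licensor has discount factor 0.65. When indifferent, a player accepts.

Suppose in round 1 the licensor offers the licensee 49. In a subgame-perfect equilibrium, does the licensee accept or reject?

Accept

Work out the licensee's continuation value if the offer is rejected.
Round 4 (the licensee proposes): the licensor gets 30 if talks fail, so the licensee offers 30 and keeps 90.
Round 3 (the licensor proposes): the licensee can get 90 next round, worth 0.57 × 90 = 51.3 now. The licensor offers 51.3 and keeps 120 − 51.3 = 68.7.
Round 2 (the licensee proposes): the licensor can get 68.7 next round, worth 0.65 × 68.7 = 44.655 now, so the licensee offers 44.655, keeping 75.345.
So by rejecting in round 1, the licensee gets 75.345 next round, worth 0.57 × 75.345 = 42.94665 now.
Offer 49 ≥ 42.94665, so the licensee accepts.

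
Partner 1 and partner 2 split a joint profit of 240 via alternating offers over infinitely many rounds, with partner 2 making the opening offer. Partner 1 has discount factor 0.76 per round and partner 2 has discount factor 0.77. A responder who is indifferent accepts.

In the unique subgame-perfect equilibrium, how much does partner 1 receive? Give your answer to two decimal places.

101.14

When partner 2 proposes, partner 1 accepts any offer worth at least 0.76 times what partner 1 would get by proposing next round; and vice versa.
This gives x = 240 − 0.76y and y = 240 − 0.77x, where x and y are each side's share when it proposes.
Hence (1 − 0.76·0.77)x = 240(1 − 0.76), i.e. 0.4148·x = 57.6.
x ≈ 138.8621; partner 1's share is 240 − x ≈ 101.1379.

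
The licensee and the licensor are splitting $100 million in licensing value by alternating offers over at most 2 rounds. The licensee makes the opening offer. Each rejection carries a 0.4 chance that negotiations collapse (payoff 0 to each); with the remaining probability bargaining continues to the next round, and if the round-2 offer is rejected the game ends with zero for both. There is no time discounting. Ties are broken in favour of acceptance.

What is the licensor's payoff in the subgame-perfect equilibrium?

Round 2 (the licensor proposes): rejection yields 0 for the licensee; the licensor offers 0 and keeps 100.
Round 1 (the licensee proposes): rejecting gives the licensor an expected 0.6 × 100 = 60; the licensee offers that and keeps 40.

60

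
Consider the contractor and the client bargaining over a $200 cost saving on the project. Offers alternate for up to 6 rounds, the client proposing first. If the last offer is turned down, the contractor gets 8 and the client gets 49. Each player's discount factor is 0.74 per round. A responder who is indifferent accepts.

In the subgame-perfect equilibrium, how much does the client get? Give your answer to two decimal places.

106.94

Round 6 (the contractor proposes): the client gets 49 if talks fail, so the contractor offers 49 and keeps 151.
Round 5 (the client proposes): the contractor can get 151 next round, worth 0.74 × 151 = 111.74 now; the client offers that and keeps 88.26.
Round 4 (the contractor proposes): the client can get 88.26 next round, worth 0.74 × 88.26 = 65.3124 now. The contractor offers 65.3124 and keeps 200 − 65.3124 = 134.6876.
Round 3 (the client proposes): the contractor can get 134.6876 next round, worth 0.74 × 134.6876 = 99.668824 now; the client offers that and keeps 100.331176.
Round 2 (the contractor proposes): the client can get 100.331176 next round, worth 0.74 × 100.331176 = 74.24507024 now, so the contractor offers 74.24507024, keeping 125.75492976.
Round 1 (the client proposes): the contractor can get 125.75492976 next round, worth 0.74 × 125.75492976 = 93.0586480224 now, so the client offers 93.0586480224, keeping 106.9413519776.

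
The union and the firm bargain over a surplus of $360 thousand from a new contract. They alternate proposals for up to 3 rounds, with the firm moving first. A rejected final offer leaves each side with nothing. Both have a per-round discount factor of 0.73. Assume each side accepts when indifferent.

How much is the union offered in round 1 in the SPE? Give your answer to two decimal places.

Round 3 (the firm proposes): rejection yields 0 for the union; the firm offers 0 and keeps 360.
Round 2 (the union proposes): the firm can get 360 next round, worth 0.73 × 360 = 262.8 now. The union offers 262.8 and keeps 360 − 262.8 = 97.2.
Round 1 (the firm proposes): the union can get 97.2 next round, worth 0.73 × 97.2 = 70.956 now. The firm offers 70.956 and keeps 360 − 70.956 = 289.044.

70.96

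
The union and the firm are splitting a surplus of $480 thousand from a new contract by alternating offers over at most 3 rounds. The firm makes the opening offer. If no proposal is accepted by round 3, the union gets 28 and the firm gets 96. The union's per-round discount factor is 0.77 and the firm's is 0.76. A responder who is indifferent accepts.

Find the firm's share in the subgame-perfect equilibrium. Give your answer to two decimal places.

Solve by backward induction from round 3.
Round 3 (the firm proposes): the union gets 28 if talks fail, so the firm offers 28 and keeps 452.
Round 2 (the union proposes): the firm can get 452 next round, worth 0.76 × 452 = 343.52 now, so the union offers 343.52, keeping 136.48.
Round 1 (the firm proposes): the union can get 136.48 next round, worth 0.77 × 136.48 = 105.0896 now, so the firm offers 105.0896, keeping 374.9104.

374.91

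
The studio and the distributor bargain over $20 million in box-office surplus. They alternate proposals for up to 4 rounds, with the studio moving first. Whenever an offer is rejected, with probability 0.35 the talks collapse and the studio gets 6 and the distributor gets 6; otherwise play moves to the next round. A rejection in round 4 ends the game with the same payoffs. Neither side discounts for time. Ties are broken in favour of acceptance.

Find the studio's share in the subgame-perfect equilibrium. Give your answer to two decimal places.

Round 4 (the distributor proposes): the studio gets 6 if talks fail, so the distributor offers 6 and keeps 14.
Round 3 (the studio proposes): rejecting gives the distributor an expected 0.65 × 14 + 0.35 × 6 = 11.2. The studio offers 11.2 and keeps 20 − 11.2 = 8.8.
Round 2 (the distributor proposes): rejecting gives the studio an expected 0.65 × 8.8 + 0.35 × 6 = 7.82, so the distributor offers 7.82, keeping 12.18.
Round 1 (the studio proposes): rejecting gives the distributor an expected 0.65 × 12.18 + 0.35 × 6 = 10.017; the studio offers that and keeps 9.983.

9.98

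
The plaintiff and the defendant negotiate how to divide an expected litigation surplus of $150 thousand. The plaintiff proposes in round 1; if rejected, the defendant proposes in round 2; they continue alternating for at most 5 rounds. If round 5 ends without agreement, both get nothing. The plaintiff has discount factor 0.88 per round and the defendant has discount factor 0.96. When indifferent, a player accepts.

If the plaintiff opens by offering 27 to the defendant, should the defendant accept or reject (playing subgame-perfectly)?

Reject

Round 5 (the plaintiff proposes): rejection yields 0 for the defendant; the plaintiff offers 0 and keeps 150.
Round 4 (the defendant proposes): the plaintiff can get 150 next round, worth 0.88 × 150 = 132 now, so the defendant offers 132, keeping 18.
Round 3 (the plaintiff proposes): the defendant can get 18 next round, worth 0.96 × 18 = 17.28 now, so the plaintiff offers 17.28, keeping 132.72.
Round 2 (the defendant proposes): the plaintiff can get 132.72 next round, worth 0.88 × 132.72 = 116.7936 now; the defendant offers that and keeps 33.2064.
So by rejecting in round 1, the defendant gets 33.2064 next round, worth 0.96 × 33.2064 = 31.878144 now.
Offer 27 < 31.878144, so the defendant rejects.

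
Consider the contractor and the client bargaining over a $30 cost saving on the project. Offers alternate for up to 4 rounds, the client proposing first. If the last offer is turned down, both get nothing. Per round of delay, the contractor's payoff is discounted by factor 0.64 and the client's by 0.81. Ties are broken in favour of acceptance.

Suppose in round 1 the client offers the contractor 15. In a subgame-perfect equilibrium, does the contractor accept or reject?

Round 4 (the contractor proposes): rejection yields 0 for the client; the contractor offers 0 and keeps 30.
Round 3 (the client proposes): the contractor can get 30 next round, worth 0.64 × 30 = 19.2 now; the client offers that and keeps 10.8.
Round 2 (the contractor proposes): the client can get 10.8 next round, worth 0.81 × 10.8 = 8.748 now; the contractor offers that and keeps 21.252.
So by rejecting in round 1, the contractor gets 21.252 next round, worth 0.64 × 21.252 = 13.60128 now.
Offer 15 ≥ 13.60128, so the contractor accepts.

Accept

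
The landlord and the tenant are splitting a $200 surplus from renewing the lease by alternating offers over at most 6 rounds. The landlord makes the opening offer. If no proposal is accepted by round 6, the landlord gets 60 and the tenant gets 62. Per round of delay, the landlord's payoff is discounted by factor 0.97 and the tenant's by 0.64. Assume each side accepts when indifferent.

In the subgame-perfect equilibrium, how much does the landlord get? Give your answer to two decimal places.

Work backward from the last round.
Round 6 (the tenant proposes): the landlord gets 60 if talks fail, so the tenant offers 60 and keeps 140.
Round 5 (the landlord proposes): the tenant can get 140 next round, worth 0.64 × 140 = 89.6 now. The landlord offers 89.6 and keeps 200 − 89.6 = 110.4.
Round 4 (the tenant proposes): the landlord can get 110.4 next round, worth 0.97 × 110.4 = 107.088 now, so the tenant offers 107.088, keeping 92.912.
Round 3 (the landlord proposes): the tenant can get 92.912 next round, worth 0.64 × 92.912 = 59.46368 now; the landlord offers that and keeps 140.53632.
Round 2 (the tenant proposes): the landlord can get 140.53632 next round, worth 0.97 × 140.53632 = 136.3202304 now. The tenant offers 136.3202304 and keeps 200 − 136.3202304 = 63.6797696.
Round 1 (the landlord proposes): the tenant can get 63.6797696 next round, worth 0.64 × 63.6797696 = 40.755052544 now, so the landlord offers 40.755052544, keeping 159.244947456.

159.24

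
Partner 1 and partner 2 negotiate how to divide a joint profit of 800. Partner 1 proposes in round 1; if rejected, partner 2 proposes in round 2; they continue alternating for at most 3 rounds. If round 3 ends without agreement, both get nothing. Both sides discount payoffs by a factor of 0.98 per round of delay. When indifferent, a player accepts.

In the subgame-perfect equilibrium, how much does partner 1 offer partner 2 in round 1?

Solve by backward induction from round 3.
Round 3 (partner 1 proposes): partner 2 will accept anything ≥ 0, so partner 1 offers 0 and keeps 800.
Round 2 (partner 2 proposes): partner 1 can get 800 next round, worth 0.98 × 800 = 784 now; partner 2 offers that and keeps 16.
Round 1 (partner 1 proposes): partner 2 can get 16 next round, worth 0.98 × 16 = 15.68 now; partner 1 offers that and keeps 784.32.

15.68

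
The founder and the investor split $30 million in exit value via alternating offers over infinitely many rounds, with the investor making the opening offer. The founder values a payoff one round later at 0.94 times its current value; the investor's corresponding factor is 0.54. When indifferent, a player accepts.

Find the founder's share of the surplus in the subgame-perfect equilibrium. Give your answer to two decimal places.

In a stationary SPE each proposer offers the other exactly their discounted continuation value.
If the investor keeps x when proposing and the founder keeps y when proposing, then x = 30 − 0.94y and y = 30 − 0.54x.
Solving: x = 30(1 − 0.94) / (1 − 0.54·0.94) = 1.8 / 0.4924 ≈ 3.6556.
The founder gets 30 − 3.6556 ≈ 26.3444.

26.34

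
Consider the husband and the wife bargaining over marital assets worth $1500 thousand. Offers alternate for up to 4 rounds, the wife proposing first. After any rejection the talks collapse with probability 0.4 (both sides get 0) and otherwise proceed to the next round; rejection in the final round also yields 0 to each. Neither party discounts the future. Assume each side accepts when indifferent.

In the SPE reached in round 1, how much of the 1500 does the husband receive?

By backward induction:
Round 4 (the husband proposes): the wife will accept anything ≥ 0, so the husband offers 0 and keeps 1500.
Round 3 (the wife proposes): rejecting gives the husband an expected 0.6 × 1500 = 900; the wife offers that and keeps 600.
Round 2 (the husband proposes): rejecting gives the wife an expected 0.6 × 600 = 360. The husband offers 360 and keeps 1500 − 360 = 1140.
Round 1 (the wife proposes): rejecting gives the husband an expected 0.6 × 1140 = 684. The wife offers 684 and keeps 1500 − 684 = 816.

684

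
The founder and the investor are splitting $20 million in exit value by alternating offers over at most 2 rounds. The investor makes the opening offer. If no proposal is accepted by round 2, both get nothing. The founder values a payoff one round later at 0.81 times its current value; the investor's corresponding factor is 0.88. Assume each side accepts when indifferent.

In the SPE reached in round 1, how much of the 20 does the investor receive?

Round 2 (the founder proposes): rejection yields 0 for the investor; the founder offers 0 and keeps 20.
Round 1 (the investor proposes): the founder can get 20 next round, worth 0.81 × 20 = 16.2 now. The investor offers 16.2 and keeps 20 − 16.2 = 3.8.

3.8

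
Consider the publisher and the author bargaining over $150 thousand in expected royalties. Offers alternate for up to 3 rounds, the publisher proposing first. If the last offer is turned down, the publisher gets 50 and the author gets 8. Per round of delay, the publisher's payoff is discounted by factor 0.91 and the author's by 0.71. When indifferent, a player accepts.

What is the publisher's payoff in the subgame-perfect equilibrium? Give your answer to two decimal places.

Round 3 (the publisher proposes): the author gets 8 if talks fail, so the publisher offers 8 and keeps 142.
Round 2 (the author proposes): the publisher can get 142 next round, worth 0.91 × 142 = 129.22 now. The author offers 129.22 and keeps 150 − 129.22 = 20.78.
Round 1 (the publisher proposes): the author can get 20.78 next round, worth 0.71 × 20.78 = 14.7538 now. The publisher offers 14.7538 and keeps 150 − 14.7538 = 135.2462.

135.25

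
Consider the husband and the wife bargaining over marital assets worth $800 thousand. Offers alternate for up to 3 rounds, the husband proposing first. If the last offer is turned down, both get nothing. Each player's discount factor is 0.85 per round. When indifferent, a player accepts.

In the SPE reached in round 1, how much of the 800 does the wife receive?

Round 3 (the husband proposes): the wife will accept anything ≥ 0, so the husband offers 0 and keeps 800.
Round 2 (the wife proposes): the husband can get 800 next round, worth 0.85 × 800 = 680 now, so the wife offers 680, keeping 120.
Round 1 (the husband proposes): the wife can get 120 next round, worth 0.85 × 120 = 102 now; the husband offers that and keeps 698.

102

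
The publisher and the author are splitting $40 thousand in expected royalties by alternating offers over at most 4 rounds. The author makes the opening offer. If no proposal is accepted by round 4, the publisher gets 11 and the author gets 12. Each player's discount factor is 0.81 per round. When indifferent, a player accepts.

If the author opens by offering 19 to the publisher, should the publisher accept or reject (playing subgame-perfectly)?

Reject

Work out the publisher's continuation value if the offer is rejected.
Round 4 (the publisher proposes): the author gets 12 if talks fail, so the publisher offers 12 and keeps 28.
Round 3 (the author proposes): the publisher can get 28 next round, worth 0.81 × 28 = 22.68 now; the author offers that and keeps 17.32.
Round 2 (the publisher proposes): the author can get 17.32 next round, worth 0.81 × 17.32 = 14.0292 now; the publisher offers that and keeps 25.9708.
So by rejecting in round 1, the publisher gets 25.9708 next round, worth 0.81 × 25.9708 = 21.036348 now.
Offer 19 < 21.036348, so the publisher rejects.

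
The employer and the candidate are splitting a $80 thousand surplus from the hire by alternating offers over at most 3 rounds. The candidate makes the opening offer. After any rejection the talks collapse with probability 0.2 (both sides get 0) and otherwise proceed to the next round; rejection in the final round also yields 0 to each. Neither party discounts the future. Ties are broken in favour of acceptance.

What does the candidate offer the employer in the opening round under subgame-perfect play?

Round 3 (the candidate proposes): rejection yields 0 for the employer; the candidate offers 0 and keeps 80.
Round 2 (the employer proposes): rejecting gives the candidate an expected 0.8 × 80 = 64, so the employer offers 64, keeping 16.
Round 1 (the candidate proposes): rejecting gives the employer an expected 0.8 × 16 = 12.8. The candidate offers 12.8 and keeps 80 − 12.8 = 67.2.

12.8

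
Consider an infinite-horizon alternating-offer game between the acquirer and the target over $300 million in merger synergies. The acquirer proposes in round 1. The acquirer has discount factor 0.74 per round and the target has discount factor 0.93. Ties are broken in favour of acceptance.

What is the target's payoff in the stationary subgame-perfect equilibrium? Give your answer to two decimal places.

232.65

In a stationary SPE each proposer offers the other exactly their discounted continuation value.
If the acquirer keeps x when proposing and the target keeps y when proposing, then x = 300 − 0.93y and y = 300 − 0.74x.
Solving: x = 300(1 − 0.93) / (1 − 0.74·0.93) = 21 / 0.3118 ≈ 67.3509.
The target gets 300 − 67.3509 ≈ 232.6491.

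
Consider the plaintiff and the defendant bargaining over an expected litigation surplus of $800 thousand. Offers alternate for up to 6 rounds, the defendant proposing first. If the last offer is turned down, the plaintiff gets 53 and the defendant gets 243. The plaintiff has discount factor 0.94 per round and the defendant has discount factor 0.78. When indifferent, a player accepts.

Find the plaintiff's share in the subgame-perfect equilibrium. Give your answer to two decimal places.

Round 6 (the plaintiff proposes): the defendant gets 243 if talks fail, so the plaintiff offers 243 and keeps 557.
Round 5 (the defendant proposes): the plaintiff can get 557 next round, worth 0.94 × 557 = 523.58 now; the defendant offers that and keeps 276.42.
Round 4 (the plaintiff proposes): the defendant can get 276.42 next round, worth 0.78 × 276.42 = 215.6076 now; the plaintiff offers that and keeps 584.3924.
Round 3 (the defendant proposes): the plaintiff can get 584.3924 next round, worth 0.94 × 584.3924 = 549.328856 now; the defendant offers that and keeps 250.671144.
Round 2 (the plaintiff proposes): the defendant can get 250.671144 next round, worth 0.78 × 250.671144 = 195.52349232 now. The plaintiff offers 195.52349232 and keeps 800 − 195.52349232 = 604.47650768.
Round 1 (the defendant proposes): the plaintiff can get 604.47650768 next round, worth 0.94 × 604.47650768 = 568.2079172192 now, so the defendant offers 568.2079172192, keeping 231.7920827808.

568.21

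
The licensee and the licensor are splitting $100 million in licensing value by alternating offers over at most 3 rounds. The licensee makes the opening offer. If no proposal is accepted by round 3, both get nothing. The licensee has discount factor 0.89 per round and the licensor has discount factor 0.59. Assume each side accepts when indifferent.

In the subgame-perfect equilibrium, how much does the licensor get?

6.49

Work backward from the last round.
Round 3 (the licensee proposes): the licensor will accept anything ≥ 0, so the licensee offers 0 and keeps 100.
Round 2 (the licensor proposes): the licensee can get 100 next round, worth 0.89 × 100 = 89 now, so the licensor offers 89, keeping 11.
Round 1 (the licensee proposes): the licensor can get 11 next round, worth 0.59 × 11 = 6.49 now; the licensee offers that and keeps 93.51.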